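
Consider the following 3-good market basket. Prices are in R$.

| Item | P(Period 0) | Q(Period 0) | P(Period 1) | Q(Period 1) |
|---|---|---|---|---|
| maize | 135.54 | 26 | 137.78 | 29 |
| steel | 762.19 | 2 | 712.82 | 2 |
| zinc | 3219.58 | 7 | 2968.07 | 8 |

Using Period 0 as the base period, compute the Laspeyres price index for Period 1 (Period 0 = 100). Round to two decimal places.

Laspeyres price index uses base-period quantities as weights.
ΣP(Period 1)·Q(Period 0) = 137.78×26 + 712.82×2 + 2968.07×7 = 3582.28 + 1425.64 + 20776.49 = 25784.41
ΣP(Period 0)·Q(Period 0) = 135.54×26 + 762.19×2 + 3219.58×7 = 3524.04 + 1524.38 + 22537.06 = 27585.48
Index = 25784.41 / 27585.48 × 100 = 93.4709

93.47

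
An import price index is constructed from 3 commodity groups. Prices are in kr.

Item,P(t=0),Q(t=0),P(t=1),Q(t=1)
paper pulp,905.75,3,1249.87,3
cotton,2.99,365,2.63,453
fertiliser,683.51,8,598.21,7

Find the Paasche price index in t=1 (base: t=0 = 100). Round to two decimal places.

Paasche price index uses current-period quantities as weights.
ΣP(t=1)·Q(t=1) = 1249.87×3 + 2.63×453 + 598.21×7 = 3749.61 + 1191.39 + 4187.47 = 9128.47
ΣP(t=0)·Q(t=1) = 905.75×3 + 2.99×453 + 683.51×7 = 2717.25 + 1354.47 + 4784.57 = 8856.29
Index = 9128.47 / 8856.29 × 100 = 103.0733

103.07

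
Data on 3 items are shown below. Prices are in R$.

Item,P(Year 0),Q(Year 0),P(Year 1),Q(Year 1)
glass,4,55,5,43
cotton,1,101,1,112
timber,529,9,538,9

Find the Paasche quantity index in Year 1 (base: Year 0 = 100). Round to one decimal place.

Paasche quantity index uses current-period prices as weights.
ΣP(Year 1)·Q(Year 1) = 5×43 + 1×112 + 538×9 = 215 + 112 + 4842 = 5169
ΣP(Year 1)·Q(Year 0) = 5×55 + 1×101 + 538×9 = 275 + 101 + 4842 = 5218
Index = 5169 / 5218 × 100 = 99.0609

99.1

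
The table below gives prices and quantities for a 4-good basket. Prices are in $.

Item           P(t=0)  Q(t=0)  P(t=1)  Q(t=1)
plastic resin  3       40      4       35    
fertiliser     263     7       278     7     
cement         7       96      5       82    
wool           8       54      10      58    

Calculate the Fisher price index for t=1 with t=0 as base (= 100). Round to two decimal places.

102.54

Laspeyres component (base-period weights):
ΣP(t=1)Q(t=0) = 4×40 + 278×7 + 5×96 + 10×54 = 160 + 1946 + 480 + 540 = 3126
ΣP(t=0)Q(t=0) = 3×40 + 263×7 + 7×96 + 8×54 = 120 + 1841 + 672 + 432 = 3065
L = 3126 / 3065 × 100 = 101.9902
Paasche component (current-period weights):
ΣP(t=1)Q(t=1) = 4×35 + 278×7 + 5×82 + 10×58 = 140 + 1946 + 410 + 580 = 3076
ΣP(t=0)Q(t=1) = 3×35 + 263×7 + 7×82 + 8×58 = 105 + 1841 + 574 + 464 = 2984
P = 3076 / 2984 × 100 = 103.0831
Fisher = √(L × P) = √(101.9902 × 103.0831) = 102.5352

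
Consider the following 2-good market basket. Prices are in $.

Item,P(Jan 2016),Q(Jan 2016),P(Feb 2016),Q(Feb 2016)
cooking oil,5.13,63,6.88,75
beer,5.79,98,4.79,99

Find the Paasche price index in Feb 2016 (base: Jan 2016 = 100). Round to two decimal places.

Paasche price index uses current-period quantities as weights.
ΣP(Feb 2016)·Q(Feb 2016) = 6.88×75 + 4.79×99 = 516 + 474.21 = 990.21
ΣP(Jan 2016)·Q(Feb 2016) = 5.13×75 + 5.79×99 = 384.75 + 573.21 = 957.96
Index = 990.21 / 957.96 × 100 = 103.3665

103.37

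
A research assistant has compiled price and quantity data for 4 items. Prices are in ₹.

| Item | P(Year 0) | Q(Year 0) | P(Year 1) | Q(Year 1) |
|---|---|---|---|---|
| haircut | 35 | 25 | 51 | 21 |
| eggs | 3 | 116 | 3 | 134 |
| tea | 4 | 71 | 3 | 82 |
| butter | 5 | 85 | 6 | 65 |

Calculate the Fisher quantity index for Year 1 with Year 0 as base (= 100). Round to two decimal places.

91.26

Laspeyres component (base-period weights):
ΣP(Year 0)Q(Year 1) = 35×21 + 3×134 + 4×82 + 5×65 = 735 + 402 + 328 + 325 = 1790
ΣP(Year 0)Q(Year 0) = 35×25 + 3×116 + 4×71 + 5×85 = 875 + 348 + 284 + 425 = 1932
L = 1790 / 1932 × 100 = 92.6501
Paasche component (current-period weights):
ΣP(Year 1)Q(Year 1) = 51×21 + 3×134 + 3×82 + 6×65 = 1071 + 402 + 246 + 390 = 2109
ΣP(Year 1)Q(Year 0) = 51×25 + 3×116 + 3×71 + 6×85 = 1275 + 348 + 213 + 510 = 2346
P = 2109 / 2346 × 100 = 89.8977
Fisher = √(L × P) = √(92.6501 × 89.8977) = 91.2635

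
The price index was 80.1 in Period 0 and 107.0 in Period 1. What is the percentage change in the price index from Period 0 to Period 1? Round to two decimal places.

33.58%

Change = (107.0 − 80.1) / 80.1 × 100
       = 26.9 / 80.1 × 100 = 33.5830%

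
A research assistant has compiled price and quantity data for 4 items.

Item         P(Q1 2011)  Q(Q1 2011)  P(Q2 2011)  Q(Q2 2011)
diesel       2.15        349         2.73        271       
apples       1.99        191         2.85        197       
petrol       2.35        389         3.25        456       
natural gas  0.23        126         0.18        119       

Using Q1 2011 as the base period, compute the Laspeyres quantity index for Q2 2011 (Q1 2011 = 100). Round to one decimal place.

100.0

Laspeyres quantity index uses base-period prices as weights.
ΣP(Q1 2011)·Q(Q2 2011) = 2.15×271 + 1.99×197 + 2.35×456 + 0.23×119 = 582.65 + 392.03 + 1071.6 + 27.37 = 2073.65
ΣP(Q1 2011)·Q(Q1 2011) = 2.15×349 + 1.99×191 + 2.35×389 + 0.23×126 = 750.35 + 380.09 + 914.15 + 28.98 = 2073.57
Index = 2073.65 / 2073.57 × 100 = 100.0039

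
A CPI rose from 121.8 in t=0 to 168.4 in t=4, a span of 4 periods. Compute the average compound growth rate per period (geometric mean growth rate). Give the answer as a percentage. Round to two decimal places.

8.44%

Growth factor = (168.4/121.8)^(1/4) = (1.382594)^(1/4) = 1.084361
Growth rate = 1.084361 − 1 = 0.084361 = 8.4361%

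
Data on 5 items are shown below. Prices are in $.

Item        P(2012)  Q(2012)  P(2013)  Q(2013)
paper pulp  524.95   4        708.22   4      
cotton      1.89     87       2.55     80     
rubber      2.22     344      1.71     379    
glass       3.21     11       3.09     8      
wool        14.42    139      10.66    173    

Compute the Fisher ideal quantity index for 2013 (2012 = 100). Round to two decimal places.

Laspeyres component (base-period weights):
ΣP(2012)Q(2013) = 524.95×4 + 1.89×80 + 2.22×379 + 3.21×8 + 14.42×173 = 2099.8 + 151.2 + 841.38 + 25.68 + 2494.66 = 5612.72
ΣP(2012)Q(2012) = 524.95×4 + 1.89×87 + 2.22×344 + 3.21×11 + 14.42×139 = 2099.8 + 164.43 + 763.68 + 35.31 + 2004.38 = 5067.6
L = 5612.72 / 5067.6 × 100 = 110.7570
Paasche component (current-period weights):
ΣP(2013)Q(2013) = 708.22×4 + 2.55×80 + 1.71×379 + 3.09×8 + 10.66×173 = 2832.88 + 204 + 648.09 + 24.72 + 1844.18 = 5553.87
ΣP(2013)Q(2012) = 708.22×4 + 2.55×87 + 1.71×344 + 3.09×11 + 10.66×139 = 2832.88 + 221.85 + 588.24 + 33.99 + 1481.74 = 5158.7
P = 5553.87 / 5158.7 × 100 = 107.6603
Fisher = √(L × P) = √(110.7570 × 107.6603) = 109.1976

109.20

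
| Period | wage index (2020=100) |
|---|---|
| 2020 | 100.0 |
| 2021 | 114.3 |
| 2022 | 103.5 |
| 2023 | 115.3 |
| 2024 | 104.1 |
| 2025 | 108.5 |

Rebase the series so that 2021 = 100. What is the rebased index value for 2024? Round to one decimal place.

91.1

Rebased(2024) = 104.1 / 114.3 × 100 = 91.0761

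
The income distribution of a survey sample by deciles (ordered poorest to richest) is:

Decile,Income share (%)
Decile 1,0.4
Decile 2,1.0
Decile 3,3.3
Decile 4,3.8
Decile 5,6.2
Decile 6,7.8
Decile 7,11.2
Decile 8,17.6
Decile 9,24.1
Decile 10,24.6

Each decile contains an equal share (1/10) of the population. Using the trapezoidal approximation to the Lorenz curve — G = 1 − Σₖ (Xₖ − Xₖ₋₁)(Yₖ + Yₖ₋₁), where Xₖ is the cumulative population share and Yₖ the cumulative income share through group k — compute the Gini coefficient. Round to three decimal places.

0.475

Cumulative income shares Yₖ: 0.0040, 0.0140, 0.0470, 0.0850, 0.1470, 0.2250, 0.3370, 0.5130, 0.7540, 1.0000
Σ (Xₖ−Xₖ₋₁)(Yₖ+Yₖ₋₁) = (1/10)(0.0040+0.0000) + (1/10)(0.0140+0.0040) + (1/10)(0.0470+0.0140) + (1/10)(0.0850+0.0470) + (1/10)(0.1470+0.0850) + (1/10)(0.2250+0.1470) + (1/10)(0.3370+0.2250) + (1/10)(0.5130+0.3370) + (1/10)(0.7540+0.5130) + (1/10)(1.0000+0.7540)
  = 0.0004 + 0.0018 + 0.0061 + 0.0132 + 0.0232 + 0.0372 + 0.0562 + 0.0850 + 0.1267 + 0.1754 = 0.5252
G = 1 − 0.5252 = 0.4748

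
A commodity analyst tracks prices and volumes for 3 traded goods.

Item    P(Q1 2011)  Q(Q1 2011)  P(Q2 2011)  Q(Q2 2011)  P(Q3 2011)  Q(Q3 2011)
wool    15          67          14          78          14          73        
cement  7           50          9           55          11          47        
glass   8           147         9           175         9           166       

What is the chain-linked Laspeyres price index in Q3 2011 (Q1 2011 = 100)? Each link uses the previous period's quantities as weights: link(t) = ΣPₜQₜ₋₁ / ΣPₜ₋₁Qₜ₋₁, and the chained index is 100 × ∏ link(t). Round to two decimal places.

110.84

Link Q1 2011→Q2 2011:
ΣP(Q2 2011)Q(Q1 2011) = 14×67 + 9×50 + 9×147 = 938 + 450 + 1323 = 2711
ΣP(Q1 2011)Q(Q1 2011) = 15×67 + 7×50 + 8×147 = 1005 + 350 + 1176 = 2531
link = 2711/2531 = 1.071118
Link Q2 2011→Q3 2011:
ΣP(Q3 2011)Q(Q2 2011) = 14×78 + 11×55 + 9×175 = 1092 + 605 + 1575 = 3272
ΣP(Q2 2011)Q(Q2 2011) = 14×78 + 9×55 + 9×175 = 1092 + 495 + 1575 = 3162
link = 3272/3162 = 1.034788
Chained index = 100 × 1.071118 × 1.034788 = 110.8380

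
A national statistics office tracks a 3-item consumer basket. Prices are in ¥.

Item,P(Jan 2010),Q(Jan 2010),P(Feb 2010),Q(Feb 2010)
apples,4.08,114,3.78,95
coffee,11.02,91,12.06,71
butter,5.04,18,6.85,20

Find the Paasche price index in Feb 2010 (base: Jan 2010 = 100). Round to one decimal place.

Paasche price index uses current-period quantities as weights.
ΣP(Feb 2010)·Q(Feb 2010) = 3.78×95 + 12.06×71 + 6.85×20 = 359.1 + 856.26 + 137 = 1352.36
ΣP(Jan 2010)·Q(Feb 2010) = 4.08×95 + 11.02×71 + 5.04×20 = 387.6 + 782.42 + 100.8 = 1270.82
Index = 1352.36 / 1270.82 × 100 = 106.4163

106.4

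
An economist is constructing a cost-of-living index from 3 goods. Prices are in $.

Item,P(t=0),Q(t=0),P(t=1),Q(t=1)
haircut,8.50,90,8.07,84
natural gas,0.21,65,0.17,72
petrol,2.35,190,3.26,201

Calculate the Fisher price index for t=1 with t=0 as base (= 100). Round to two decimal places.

111.36

Laspeyres component (base-period weights):
ΣP(t=1)Q(t=0) = 8.07×90 + 0.17×65 + 3.26×190 = 726.3 + 11.05 + 619.4 = 1356.75
ΣP(t=0)Q(t=0) = 8.50×90 + 0.21×65 + 2.35×190 = 765 + 13.65 + 446.5 = 1225.15
L = 1356.75 / 1225.15 × 100 = 110.7415
Paasche component (current-period weights):
ΣP(t=1)Q(t=1) = 8.07×84 + 0.17×72 + 3.26×201 = 677.88 + 12.24 + 655.26 = 1345.38
ΣP(t=0)Q(t=1) = 8.50×84 + 0.21×72 + 2.35×201 = 714 + 15.12 + 472.35 = 1201.47
P = 1345.38 / 1201.47 × 100 = 111.9778
Fisher = √(L × P) = √(110.7415 × 111.9778) = 111.3580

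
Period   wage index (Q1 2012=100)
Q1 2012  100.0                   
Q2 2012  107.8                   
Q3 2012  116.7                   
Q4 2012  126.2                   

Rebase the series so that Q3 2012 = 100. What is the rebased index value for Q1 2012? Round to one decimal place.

Rebased(Q1 2012) = 100.0 / 116.7 × 100 = 85.6898

85.7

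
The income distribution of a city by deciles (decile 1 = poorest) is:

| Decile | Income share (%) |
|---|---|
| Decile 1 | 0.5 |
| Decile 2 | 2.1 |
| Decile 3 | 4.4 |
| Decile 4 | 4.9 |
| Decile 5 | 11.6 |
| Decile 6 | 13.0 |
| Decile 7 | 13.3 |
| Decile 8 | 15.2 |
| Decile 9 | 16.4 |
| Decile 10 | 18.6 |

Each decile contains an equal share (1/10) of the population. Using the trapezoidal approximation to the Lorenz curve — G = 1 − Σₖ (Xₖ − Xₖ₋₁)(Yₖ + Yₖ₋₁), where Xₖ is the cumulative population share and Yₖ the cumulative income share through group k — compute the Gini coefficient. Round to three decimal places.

Cumulative income shares Yₖ: 0.0050, 0.0260, 0.0700, 0.1190, 0.2350, 0.3650, 0.4980, 0.6500, 0.8140, 1.0000
Σ (Xₖ−Xₖ₋₁)(Yₖ+Yₖ₋₁) = (1/10)(0.0050+0.0000) + (1/10)(0.0260+0.0050) + (1/10)(0.0700+0.0260) + (1/10)(0.1190+0.0700) + (1/10)(0.2350+0.1190) + (1/10)(0.3650+0.2350) + (1/10)(0.4980+0.3650) + (1/10)(0.6500+0.4980) + (1/10)(0.8140+0.6500) + (1/10)(1.0000+0.8140)
  = 0.0005 + 0.0031 + 0.0096 + 0.0189 + 0.0354 + 0.0600 + 0.0863 + 0.1148 + 0.1464 + 0.1814 = 0.6564
G = 1 − 0.6564 = 0.3436

0.344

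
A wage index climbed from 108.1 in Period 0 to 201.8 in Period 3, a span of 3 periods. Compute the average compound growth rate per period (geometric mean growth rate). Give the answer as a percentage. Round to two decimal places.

Growth factor = (201.8/108.1)^(1/3) = (1.866790)^(1/3) = 1.231304
Growth rate = 1.231304 − 1 = 0.231304 = 23.1304%

23.13%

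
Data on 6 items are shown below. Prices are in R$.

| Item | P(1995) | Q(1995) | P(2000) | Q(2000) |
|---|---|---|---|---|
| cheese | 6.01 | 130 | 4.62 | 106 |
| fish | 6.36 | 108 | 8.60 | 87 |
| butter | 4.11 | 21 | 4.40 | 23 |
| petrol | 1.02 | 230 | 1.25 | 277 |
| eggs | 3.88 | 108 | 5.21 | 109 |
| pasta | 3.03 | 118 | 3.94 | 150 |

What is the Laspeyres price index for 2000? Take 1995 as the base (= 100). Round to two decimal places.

114.47

Laspeyres price index uses base-period quantities as weights.
ΣP(2000)·Q(1995) = 4.62×130 + 8.60×108 + 4.40×21 + 1.25×230 + 5.21×108 + 3.94×118 = 600.6 + 928.8 + 92.4 + 287.5 + 562.68 + 464.92 = 2936.9
ΣP(1995)·Q(1995) = 6.01×130 + 6.36×108 + 4.11×21 + 1.02×230 + 3.88×108 + 3.03×118 = 781.3 + 686.88 + 86.31 + 234.6 + 419.04 + 357.54 = 2565.67
Index = 2936.9 / 2565.67 × 100 = 114.4691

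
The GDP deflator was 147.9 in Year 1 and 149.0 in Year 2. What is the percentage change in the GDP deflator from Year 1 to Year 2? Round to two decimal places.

0.74%

Change = (149.0 − 147.9) / 147.9 × 100
       = 1.1 / 147.9 × 100 = 0.7437%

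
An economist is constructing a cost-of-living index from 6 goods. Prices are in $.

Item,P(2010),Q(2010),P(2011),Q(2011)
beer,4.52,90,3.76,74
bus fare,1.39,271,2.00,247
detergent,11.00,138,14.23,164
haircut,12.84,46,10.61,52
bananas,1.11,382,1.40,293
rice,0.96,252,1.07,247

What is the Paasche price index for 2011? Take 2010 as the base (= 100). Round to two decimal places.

116.71

Paasche price index uses current-period quantities as weights.
ΣP(2011)·Q(2011) = 3.76×74 + 2.00×247 + 14.23×164 + 10.61×52 + 1.40×293 + 1.07×247 = 278.24 + 494 + 2333.72 + 551.72 + 410.2 + 264.29 = 4332.17
ΣP(2010)·Q(2011) = 4.52×74 + 1.39×247 + 11.00×164 + 12.84×52 + 1.11×293 + 0.96×247 = 334.48 + 343.33 + 1804 + 667.68 + 325.23 + 237.12 = 3711.84
Index = 4332.17 / 3711.84 × 100 = 116.7122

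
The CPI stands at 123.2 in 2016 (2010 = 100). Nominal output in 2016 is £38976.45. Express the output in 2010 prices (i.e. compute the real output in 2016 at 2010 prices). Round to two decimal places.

31636.73

Real = Nominal ÷ (Index/100) = 38976.45 ÷ (123.2/100)
     = 38976.45 ÷ 1.232 = 31636.7289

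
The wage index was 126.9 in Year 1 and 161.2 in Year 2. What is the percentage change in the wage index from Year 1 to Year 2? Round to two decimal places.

Change = (161.2 − 126.9) / 126.9 × 100
       = 34.3 / 126.9 × 100 = 27.0292%

27.03%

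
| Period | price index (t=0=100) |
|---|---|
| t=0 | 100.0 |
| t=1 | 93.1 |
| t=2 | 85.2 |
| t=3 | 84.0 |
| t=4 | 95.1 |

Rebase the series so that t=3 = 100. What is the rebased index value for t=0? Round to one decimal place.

Rebased(t=0) = 100.0 / 84.0 × 100 = 119.0476

119.0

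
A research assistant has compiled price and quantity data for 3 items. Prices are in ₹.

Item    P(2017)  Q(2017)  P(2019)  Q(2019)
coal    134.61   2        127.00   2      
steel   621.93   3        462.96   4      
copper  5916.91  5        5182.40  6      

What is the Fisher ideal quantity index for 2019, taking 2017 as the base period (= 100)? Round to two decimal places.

120.55

Laspeyres component (base-period weights):
ΣP(2017)Q(2019) = 134.61×2 + 621.93×4 + 5916.91×6 = 269.22 + 2487.72 + 35501.46 = 38258.4
ΣP(2017)Q(2017) = 134.61×2 + 621.93×3 + 5916.91×5 = 269.22 + 1865.79 + 29584.55 = 31719.56
L = 38258.4 / 31719.56 × 100 = 120.6145
Paasche component (current-period weights):
ΣP(2019)Q(2019) = 127.00×2 + 462.96×4 + 5182.40×6 = 254 + 1851.84 + 31094.4 = 33200.24
ΣP(2019)Q(2017) = 127.00×2 + 462.96×3 + 5182.40×5 = 254 + 1388.88 + 25912 = 27554.88
P = 33200.24 / 27554.88 × 100 = 120.4877
Fisher = √(L × P) = √(120.6145 × 120.4877) = 120.5511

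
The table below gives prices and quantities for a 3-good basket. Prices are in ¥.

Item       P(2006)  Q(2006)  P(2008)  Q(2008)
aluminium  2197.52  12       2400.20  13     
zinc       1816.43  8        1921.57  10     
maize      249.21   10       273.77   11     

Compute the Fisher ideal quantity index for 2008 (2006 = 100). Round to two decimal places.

Laspeyres component (base-period weights):
ΣP(2006)Q(2008) = 2197.52×13 + 1816.43×10 + 249.21×11 = 28567.76 + 18164.3 + 2741.31 = 49473.37
ΣP(2006)Q(2006) = 2197.52×12 + 1816.43×8 + 249.21×10 = 26370.24 + 14531.44 + 2492.1 = 43393.78
L = 49473.37 / 43393.78 × 100 = 114.0103
Paasche component (current-period weights):
ΣP(2008)Q(2008) = 2400.20×13 + 1921.57×10 + 273.77×11 = 31202.6 + 19215.7 + 3011.47 = 53429.77
ΣP(2008)Q(2006) = 2400.20×12 + 1921.57×8 + 273.77×10 = 28802.4 + 15372.56 + 2737.7 = 46912.66
P = 53429.77 / 46912.66 × 100 = 113.8920
Fisher = √(L × P) = √(114.0103 × 113.8920) = 113.9511

113.95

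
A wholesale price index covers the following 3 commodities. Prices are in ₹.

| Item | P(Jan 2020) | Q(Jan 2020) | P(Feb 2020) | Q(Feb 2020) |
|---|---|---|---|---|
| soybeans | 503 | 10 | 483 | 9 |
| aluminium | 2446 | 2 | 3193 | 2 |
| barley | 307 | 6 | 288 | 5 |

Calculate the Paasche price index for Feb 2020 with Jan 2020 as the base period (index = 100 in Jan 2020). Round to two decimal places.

111.13

Paasche price index uses current-period quantities as weights.
ΣP(Feb 2020)·Q(Feb 2020) = 483×9 + 3193×2 + 288×5 = 4347 + 6386 + 1440 = 12173
ΣP(Jan 2020)·Q(Feb 2020) = 503×9 + 2446×2 + 307×5 = 4527 + 4892 + 1535 = 10954
Index = 12173 / 10954 × 100 = 111.1284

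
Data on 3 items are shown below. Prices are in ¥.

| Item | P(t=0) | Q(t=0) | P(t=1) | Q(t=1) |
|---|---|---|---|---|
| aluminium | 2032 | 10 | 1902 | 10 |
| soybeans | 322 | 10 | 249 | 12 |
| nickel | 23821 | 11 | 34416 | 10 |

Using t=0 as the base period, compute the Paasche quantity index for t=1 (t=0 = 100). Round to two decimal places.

91.52

Paasche quantity index uses current-period prices as weights.
ΣP(t=1)·Q(t=1) = 1902×10 + 249×12 + 34416×10 = 19020 + 2988 + 344160 = 366168
ΣP(t=1)·Q(t=0) = 1902×10 + 249×10 + 34416×11 = 19020 + 2490 + 378576 = 400086
Index = 366168 / 400086 × 100 = 91.5223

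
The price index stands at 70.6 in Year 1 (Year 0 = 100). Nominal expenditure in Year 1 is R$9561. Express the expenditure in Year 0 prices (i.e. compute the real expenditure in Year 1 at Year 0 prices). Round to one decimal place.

Real = Nominal ÷ (Index/100) = 9561 ÷ (70.6/100)
     = 9561 ÷ 0.706 = 13542.4929

13542.5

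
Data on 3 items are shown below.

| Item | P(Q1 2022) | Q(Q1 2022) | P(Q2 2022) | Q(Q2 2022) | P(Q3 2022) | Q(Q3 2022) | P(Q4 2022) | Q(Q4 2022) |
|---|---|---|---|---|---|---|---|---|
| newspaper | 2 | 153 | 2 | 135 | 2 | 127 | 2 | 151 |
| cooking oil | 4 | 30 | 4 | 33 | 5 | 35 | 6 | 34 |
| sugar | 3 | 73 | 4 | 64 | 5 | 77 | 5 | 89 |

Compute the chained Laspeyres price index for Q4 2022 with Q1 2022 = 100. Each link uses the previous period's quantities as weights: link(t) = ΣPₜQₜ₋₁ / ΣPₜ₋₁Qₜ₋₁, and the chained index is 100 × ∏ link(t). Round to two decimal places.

133.22

Link Q1 2022→Q2 2022:
ΣP(Q2 2022)Q(Q1 2022) = 2×153 + 4×30 + 4×73 = 306 + 120 + 292 = 718
ΣP(Q1 2022)Q(Q1 2022) = 2×153 + 4×30 + 3×73 = 306 + 120 + 219 = 645
link = 718/645 = 1.113178
Link Q2 2022→Q3 2022:
ΣP(Q3 2022)Q(Q2 2022) = 2×135 + 5×33 + 5×64 = 270 + 165 + 320 = 755
ΣP(Q2 2022)Q(Q2 2022) = 2×135 + 4×33 + 4×64 = 270 + 132 + 256 = 658
link = 755/658 = 1.147416
Link Q3 2022→Q4 2022:
ΣP(Q4 2022)Q(Q3 2022) = 2×127 + 6×35 + 5×77 = 254 + 210 + 385 = 849
ΣP(Q3 2022)Q(Q3 2022) = 2×127 + 5×35 + 5×77 = 254 + 175 + 385 = 814
link = 849/814 = 1.042998
Chained index = 100 × 1.113178 × 1.147416 × 1.042998 = 133.2199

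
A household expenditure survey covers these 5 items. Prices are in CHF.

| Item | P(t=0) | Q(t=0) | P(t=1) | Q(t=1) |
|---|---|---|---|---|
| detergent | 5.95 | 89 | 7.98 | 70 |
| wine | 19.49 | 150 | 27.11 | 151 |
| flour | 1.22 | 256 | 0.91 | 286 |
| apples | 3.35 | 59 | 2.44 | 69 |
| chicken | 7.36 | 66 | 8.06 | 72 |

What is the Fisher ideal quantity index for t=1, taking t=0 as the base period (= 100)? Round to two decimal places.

Laspeyres component (base-period weights):
ΣP(t=0)Q(t=1) = 5.95×70 + 19.49×151 + 1.22×286 + 3.35×69 + 7.36×72 = 416.5 + 2942.99 + 348.92 + 231.15 + 529.92 = 4469.48
ΣP(t=0)Q(t=0) = 5.95×89 + 19.49×150 + 1.22×256 + 3.35×59 + 7.36×66 = 529.55 + 2923.5 + 312.32 + 197.65 + 485.76 = 4448.78
L = 4469.48 / 4448.78 × 100 = 100.4653
Paasche component (current-period weights):
ΣP(t=1)Q(t=1) = 7.98×70 + 27.11×151 + 0.91×286 + 2.44×69 + 8.06×72 = 558.6 + 4093.61 + 260.26 + 168.36 + 580.32 = 5661.15
ΣP(t=1)Q(t=0) = 7.98×89 + 27.11×150 + 0.91×256 + 2.44×59 + 8.06×66 = 710.22 + 4066.5 + 232.96 + 143.96 + 531.96 = 5685.6
P = 5661.15 / 5685.6 × 100 = 99.5700
Fisher = √(L × P) = √(100.4653 × 99.5700) = 100.0166

100.02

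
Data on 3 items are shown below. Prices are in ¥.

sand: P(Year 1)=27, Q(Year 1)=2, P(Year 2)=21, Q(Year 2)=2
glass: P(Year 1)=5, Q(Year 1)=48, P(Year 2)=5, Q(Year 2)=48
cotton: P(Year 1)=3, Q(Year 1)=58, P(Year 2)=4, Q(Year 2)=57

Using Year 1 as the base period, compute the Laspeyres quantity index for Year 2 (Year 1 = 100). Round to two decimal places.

Laspeyres quantity index uses base-period prices as weights.
ΣP(Year 1)·Q(Year 2) = 27×2 + 5×48 + 3×57 = 54 + 240 + 171 = 465
ΣP(Year 1)·Q(Year 1) = 27×2 + 5×48 + 3×58 = 54 + 240 + 174 = 468
Index = 465 / 468 × 100 = 99.3590

99.36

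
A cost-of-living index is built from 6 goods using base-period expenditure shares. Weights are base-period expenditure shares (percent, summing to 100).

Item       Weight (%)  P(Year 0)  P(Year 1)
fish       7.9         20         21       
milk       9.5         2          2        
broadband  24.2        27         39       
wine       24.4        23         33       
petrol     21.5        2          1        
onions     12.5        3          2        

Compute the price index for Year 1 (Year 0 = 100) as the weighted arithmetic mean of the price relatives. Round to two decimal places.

fish: 7.9 × (21/20) = 7.9 × 1.050000 = 8.2950
milk: 9.5 × (2/2) = 9.5 × 1.000000 = 9.5000
broadband: 24.2 × (39/27) = 24.2 × 1.444444 = 34.9556
wine: 24.4 × (33/23) = 24.4 × 1.434783 = 35.0087
petrol: 21.5 × (1/2) = 21.5 × 0.500000 = 10.7500
onions: 12.5 × (2/3) = 12.5 × 0.666667 = 8.3333
Index = Σ wᵢ·(p₁ᵢ/p₀ᵢ) = 8.2950 + 9.5000 + 34.9556 + 35.0087 + 10.7500 + 8.3333 = 106.8426

106.84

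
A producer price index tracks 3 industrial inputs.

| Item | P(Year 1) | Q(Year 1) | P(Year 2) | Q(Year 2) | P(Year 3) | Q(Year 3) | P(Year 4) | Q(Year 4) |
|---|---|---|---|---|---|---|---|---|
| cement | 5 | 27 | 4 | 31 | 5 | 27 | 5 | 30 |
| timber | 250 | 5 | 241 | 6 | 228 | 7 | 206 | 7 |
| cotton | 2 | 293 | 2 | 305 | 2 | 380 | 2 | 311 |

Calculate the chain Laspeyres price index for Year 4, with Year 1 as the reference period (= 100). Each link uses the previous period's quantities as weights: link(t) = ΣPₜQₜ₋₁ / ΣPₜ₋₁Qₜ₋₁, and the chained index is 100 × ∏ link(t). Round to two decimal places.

88.44

Link Year 1→Year 2:
ΣP(Year 2)Q(Year 1) = 4×27 + 241×5 + 2×293 = 108 + 1205 + 586 = 1899
ΣP(Year 1)Q(Year 1) = 5×27 + 250×5 + 2×293 = 135 + 1250 + 586 = 1971
link = 1899/1971 = 0.963470
Link Year 2→Year 3:
ΣP(Year 3)Q(Year 2) = 5×31 + 228×6 + 2×305 = 155 + 1368 + 610 = 2133
ΣP(Year 2)Q(Year 2) = 4×31 + 241×6 + 2×305 = 124 + 1446 + 610 = 2180
link = 2133/2180 = 0.978440
Link Year 3→Year 4:
ΣP(Year 4)Q(Year 3) = 5×27 + 206×7 + 2×380 = 135 + 1442 + 760 = 2337
ΣP(Year 3)Q(Year 3) = 5×27 + 228×7 + 2×380 = 135 + 1596 + 760 = 2491
link = 2337/2491 = 0.938177
Chained index = 100 × 0.963470 × 0.978440 × 0.938177 = 88.4418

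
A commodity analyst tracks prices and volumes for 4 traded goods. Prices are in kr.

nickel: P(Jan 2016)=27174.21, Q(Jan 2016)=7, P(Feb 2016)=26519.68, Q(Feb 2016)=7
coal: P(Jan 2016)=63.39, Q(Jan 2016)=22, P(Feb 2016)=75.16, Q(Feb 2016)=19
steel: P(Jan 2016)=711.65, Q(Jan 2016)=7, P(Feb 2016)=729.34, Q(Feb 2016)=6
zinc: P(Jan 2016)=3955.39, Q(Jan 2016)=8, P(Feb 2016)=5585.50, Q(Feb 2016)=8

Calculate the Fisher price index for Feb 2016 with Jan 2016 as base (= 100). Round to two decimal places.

Laspeyres component (base-period weights):
ΣP(Feb 2016)Q(Jan 2016) = 26519.68×7 + 75.16×22 + 729.34×7 + 5585.50×8 = 185637.76 + 1653.52 + 5105.38 + 44684 = 237080.66
ΣP(Jan 2016)Q(Jan 2016) = 27174.21×7 + 63.39×22 + 711.65×7 + 3955.39×8 = 190219.47 + 1394.58 + 4981.55 + 31643.12 = 228238.72
L = 237080.66 / 228238.72 × 100 = 103.8740
Paasche component (current-period weights):
ΣP(Feb 2016)Q(Feb 2016) = 26519.68×7 + 75.16×19 + 729.34×6 + 5585.50×8 = 185637.76 + 1428.04 + 4376.04 + 44684 = 236125.84
ΣP(Jan 2016)Q(Feb 2016) = 27174.21×7 + 63.39×19 + 711.65×6 + 3955.39×8 = 190219.47 + 1204.41 + 4269.9 + 31643.12 = 227336.9
P = 236125.84 / 227336.9 × 100 = 103.8660
Fisher = √(L × P) = √(103.8740 × 103.8660) = 103.8700

103.87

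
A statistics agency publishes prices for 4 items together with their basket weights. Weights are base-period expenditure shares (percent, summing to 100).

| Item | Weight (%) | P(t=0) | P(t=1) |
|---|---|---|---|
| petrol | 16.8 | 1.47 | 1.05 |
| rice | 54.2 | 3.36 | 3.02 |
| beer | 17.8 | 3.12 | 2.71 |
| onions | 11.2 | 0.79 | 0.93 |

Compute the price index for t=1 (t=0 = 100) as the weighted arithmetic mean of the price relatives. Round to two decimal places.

89.36

petrol: 16.8 × (1.05/1.47) = 16.8 × 0.714286 = 12.0000
rice: 54.2 × (3.02/3.36) = 54.2 × 0.898810 = 48.7155
beer: 17.8 × (2.71/3.12) = 17.8 × 0.868590 = 15.4609
onions: 11.2 × (0.93/0.79) = 11.2 × 1.177215 = 13.1848
Index = Σ wᵢ·(p₁ᵢ/p₀ᵢ) = 12.0000 + 48.7155 + 15.4609 + 13.1848 = 89.3612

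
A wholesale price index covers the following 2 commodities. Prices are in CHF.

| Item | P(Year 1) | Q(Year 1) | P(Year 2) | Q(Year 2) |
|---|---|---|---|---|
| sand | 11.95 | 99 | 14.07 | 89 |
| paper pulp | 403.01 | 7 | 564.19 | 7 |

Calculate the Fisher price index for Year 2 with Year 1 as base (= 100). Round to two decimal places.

Laspeyres component (base-period weights):
ΣP(Year 2)Q(Year 1) = 14.07×99 + 564.19×7 = 1392.93 + 3949.33 = 5342.26
ΣP(Year 1)Q(Year 1) = 11.95×99 + 403.01×7 = 1183.05 + 2821.07 = 4004.12
L = 5342.26 / 4004.12 × 100 = 133.4191
Paasche component (current-period weights):
ΣP(Year 2)Q(Year 2) = 14.07×89 + 564.19×7 = 1252.23 + 3949.33 = 5201.56
ΣP(Year 1)Q(Year 2) = 11.95×89 + 403.01×7 = 1063.55 + 2821.07 = 3884.62
P = 5201.56 / 3884.62 × 100 = 133.9014
Fisher = √(L × P) = √(133.4191 × 133.9014) = 133.6600

133.66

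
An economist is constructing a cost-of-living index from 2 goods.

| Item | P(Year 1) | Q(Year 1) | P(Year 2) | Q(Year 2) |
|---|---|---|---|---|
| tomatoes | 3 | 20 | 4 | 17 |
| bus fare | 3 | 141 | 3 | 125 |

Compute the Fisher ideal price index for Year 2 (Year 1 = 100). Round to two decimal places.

Laspeyres component (base-period weights):
ΣP(Year 2)Q(Year 1) = 4×20 + 3×141 = 80 + 423 = 503
ΣP(Year 1)Q(Year 1) = 3×20 + 3×141 = 60 + 423 = 483
L = 503 / 483 × 100 = 104.1408
Paasche component (current-period weights):
ΣP(Year 2)Q(Year 2) = 4×17 + 3×125 = 68 + 375 = 443
ΣP(Year 1)Q(Year 2) = 3×17 + 3×125 = 51 + 375 = 426
P = 443 / 426 × 100 = 103.9906
Fisher = √(L × P) = √(104.1408 × 103.9906) = 104.0657

104.07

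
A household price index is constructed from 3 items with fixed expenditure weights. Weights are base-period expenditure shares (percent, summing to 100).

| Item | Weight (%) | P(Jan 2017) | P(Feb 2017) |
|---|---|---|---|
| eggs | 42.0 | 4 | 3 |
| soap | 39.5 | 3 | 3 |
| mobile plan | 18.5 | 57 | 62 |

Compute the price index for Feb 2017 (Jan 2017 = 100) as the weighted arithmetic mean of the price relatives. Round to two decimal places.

eggs: 42.0 × (3/4) = 42.0 × 0.750000 = 31.5000
soap: 39.5 × (3/3) = 39.5 × 1.000000 = 39.5000
mobile plan: 18.5 × (62/57) = 18.5 × 1.087719 = 20.1228
Index = Σ wᵢ·(p₁ᵢ/p₀ᵢ) = 31.5000 + 39.5000 + 20.1228 = 91.1228

91.12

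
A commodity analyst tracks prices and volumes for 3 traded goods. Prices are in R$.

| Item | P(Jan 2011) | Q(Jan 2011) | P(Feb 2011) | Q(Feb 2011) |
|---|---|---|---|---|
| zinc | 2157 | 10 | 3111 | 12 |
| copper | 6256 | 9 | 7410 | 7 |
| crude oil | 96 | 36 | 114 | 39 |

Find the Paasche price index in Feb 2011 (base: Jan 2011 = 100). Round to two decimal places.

Paasche price index uses current-period quantities as weights.
ΣP(Feb 2011)·Q(Feb 2011) = 3111×12 + 7410×7 + 114×39 = 37332 + 51870 + 4446 = 93648
ΣP(Jan 2011)·Q(Feb 2011) = 2157×12 + 6256×7 + 96×39 = 25884 + 43792 + 3744 = 73420
Index = 93648 / 73420 × 100 = 127.5511

127.55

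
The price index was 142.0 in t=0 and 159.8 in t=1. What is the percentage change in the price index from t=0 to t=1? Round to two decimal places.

12.54%

Change = (159.8 − 142.0) / 142.0 × 100
       = 17.8 / 142.0 × 100 = 12.5352%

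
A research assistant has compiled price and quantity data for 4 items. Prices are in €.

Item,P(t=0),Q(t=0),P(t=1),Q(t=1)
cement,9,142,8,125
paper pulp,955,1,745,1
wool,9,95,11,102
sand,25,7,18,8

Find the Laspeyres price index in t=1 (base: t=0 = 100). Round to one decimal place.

93.5

Laspeyres price index uses base-period quantities as weights.
ΣP(t=1)·Q(t=0) = 8×142 + 745×1 + 11×95 + 18×7 = 1136 + 745 + 1045 + 126 = 3052
ΣP(t=0)·Q(t=0) = 9×142 + 955×1 + 9×95 + 25×7 = 1278 + 955 + 855 + 175 = 3263
Index = 3052 / 3263 × 100 = 93.5336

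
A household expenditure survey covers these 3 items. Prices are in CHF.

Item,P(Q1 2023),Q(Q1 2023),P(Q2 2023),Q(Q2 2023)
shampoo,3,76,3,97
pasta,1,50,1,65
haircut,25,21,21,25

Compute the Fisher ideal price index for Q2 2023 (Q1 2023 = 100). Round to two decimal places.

89.67

Laspeyres component (base-period weights):
ΣP(Q2 2023)Q(Q1 2023) = 3×76 + 1×50 + 21×21 = 228 + 50 + 441 = 719
ΣP(Q1 2023)Q(Q1 2023) = 3×76 + 1×50 + 25×21 = 228 + 50 + 525 = 803
L = 719 / 803 × 100 = 89.5392
Paasche component (current-period weights):
ΣP(Q2 2023)Q(Q2 2023) = 3×97 + 1×65 + 21×25 = 291 + 65 + 525 = 881
ΣP(Q1 2023)Q(Q2 2023) = 3×97 + 1×65 + 25×25 = 291 + 65 + 625 = 981
P = 881 / 981 × 100 = 89.8063
Fisher = √(L × P) = √(89.5392 × 89.8063) = 89.6727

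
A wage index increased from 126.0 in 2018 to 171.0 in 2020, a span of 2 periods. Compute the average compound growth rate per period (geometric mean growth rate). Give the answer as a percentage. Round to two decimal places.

16.50%

Growth factor = (171.0/126.0)^(1/2) = (1.357143)^(1/2) = 1.164965
Growth rate = 1.164965 − 1 = 0.164965 = 16.4965%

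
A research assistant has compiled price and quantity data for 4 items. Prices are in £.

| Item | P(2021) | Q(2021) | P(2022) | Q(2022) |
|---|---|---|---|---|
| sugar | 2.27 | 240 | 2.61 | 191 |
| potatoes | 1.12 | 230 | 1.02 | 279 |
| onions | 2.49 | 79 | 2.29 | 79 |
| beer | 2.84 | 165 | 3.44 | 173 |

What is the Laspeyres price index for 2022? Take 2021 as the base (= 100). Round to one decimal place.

109.7

Laspeyres price index uses base-period quantities as weights.
ΣP(2022)·Q(2021) = 2.61×240 + 1.02×230 + 2.29×79 + 3.44×165 = 626.4 + 234.6 + 180.91 + 567.6 = 1609.51
ΣP(2021)·Q(2021) = 2.27×240 + 1.12×230 + 2.49×79 + 2.84×165 = 544.8 + 257.6 + 196.71 + 468.6 = 1467.71
Index = 1609.51 / 1467.71 × 100 = 109.6613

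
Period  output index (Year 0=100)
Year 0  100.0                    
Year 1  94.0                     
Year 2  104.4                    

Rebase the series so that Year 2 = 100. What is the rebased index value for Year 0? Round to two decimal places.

95.79

Rebased(Year 0) = 100.0 / 104.4 × 100 = 95.7854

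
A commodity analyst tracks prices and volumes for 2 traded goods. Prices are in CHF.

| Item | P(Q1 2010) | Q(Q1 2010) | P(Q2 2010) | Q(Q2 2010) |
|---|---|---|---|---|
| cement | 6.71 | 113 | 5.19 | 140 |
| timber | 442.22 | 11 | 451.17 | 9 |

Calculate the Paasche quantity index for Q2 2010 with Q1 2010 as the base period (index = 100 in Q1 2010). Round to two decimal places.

Paasche quantity index uses current-period prices as weights.
ΣP(Q2 2010)·Q(Q2 2010) = 5.19×140 + 451.17×9 = 726.6 + 4060.53 = 4787.13
ΣP(Q2 2010)·Q(Q1 2010) = 5.19×113 + 451.17×11 = 586.47 + 4962.87 = 5549.34
Index = 4787.13 / 5549.34 × 100 = 86.2649

86.26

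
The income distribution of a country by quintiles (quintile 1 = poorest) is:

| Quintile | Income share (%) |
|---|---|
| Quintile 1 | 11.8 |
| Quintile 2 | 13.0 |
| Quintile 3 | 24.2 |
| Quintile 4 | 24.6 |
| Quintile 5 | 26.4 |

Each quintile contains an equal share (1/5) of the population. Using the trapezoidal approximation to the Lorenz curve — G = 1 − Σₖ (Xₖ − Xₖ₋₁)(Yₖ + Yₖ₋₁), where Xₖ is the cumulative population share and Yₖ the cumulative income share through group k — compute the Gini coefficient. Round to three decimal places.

0.163

Cumulative income shares Yₖ: 0.1180, 0.2480, 0.4900, 0.7360, 1.0000
Σ (Xₖ−Xₖ₋₁)(Yₖ+Yₖ₋₁) = (1/5)(0.1180+0.0000) + (1/5)(0.2480+0.1180) + (1/5)(0.4900+0.2480) + (1/5)(0.7360+0.4900) + (1/5)(1.0000+0.7360)
  = 0.0236 + 0.0732 + 0.1476 + 0.2452 + 0.3472 = 0.8368
G = 1 − 0.8368 = 0.1632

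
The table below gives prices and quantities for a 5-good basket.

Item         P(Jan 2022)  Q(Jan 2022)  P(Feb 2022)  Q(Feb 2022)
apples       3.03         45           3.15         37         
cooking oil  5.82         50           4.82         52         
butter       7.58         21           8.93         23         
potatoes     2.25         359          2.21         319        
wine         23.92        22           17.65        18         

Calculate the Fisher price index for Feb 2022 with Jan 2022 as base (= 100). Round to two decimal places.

91.52

Laspeyres component (base-period weights):
ΣP(Feb 2022)Q(Jan 2022) = 3.15×45 + 4.82×50 + 8.93×21 + 2.21×359 + 17.65×22 = 141.75 + 241 + 187.53 + 793.39 + 388.3 = 1751.97
ΣP(Jan 2022)Q(Jan 2022) = 3.03×45 + 5.82×50 + 7.58×21 + 2.25×359 + 23.92×22 = 136.35 + 291 + 159.18 + 807.75 + 526.24 = 1920.52
L = 1751.97 / 1920.52 × 100 = 91.2237
Paasche component (current-period weights):
ΣP(Feb 2022)Q(Feb 2022) = 3.15×37 + 4.82×52 + 8.93×23 + 2.21×319 + 17.65×18 = 116.55 + 250.64 + 205.39 + 704.99 + 317.7 = 1595.27
ΣP(Jan 2022)Q(Feb 2022) = 3.03×37 + 5.82×52 + 7.58×23 + 2.25×319 + 23.92×18 = 112.11 + 302.64 + 174.34 + 717.75 + 430.56 = 1737.4
P = 1595.27 / 1737.4 × 100 = 91.8194
Fisher = √(L × P) = √(91.2237 × 91.8194) = 91.5211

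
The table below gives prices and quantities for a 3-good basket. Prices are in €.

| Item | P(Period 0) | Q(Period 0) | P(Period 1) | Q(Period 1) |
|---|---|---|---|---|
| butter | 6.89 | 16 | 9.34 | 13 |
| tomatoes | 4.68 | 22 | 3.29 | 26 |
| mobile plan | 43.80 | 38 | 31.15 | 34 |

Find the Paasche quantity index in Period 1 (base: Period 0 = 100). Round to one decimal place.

90.1

Paasche quantity index uses current-period prices as weights.
ΣP(Period 1)·Q(Period 1) = 9.34×13 + 3.29×26 + 31.15×34 = 121.42 + 85.54 + 1059.1 = 1266.06
ΣP(Period 1)·Q(Period 0) = 9.34×16 + 3.29×22 + 31.15×38 = 149.44 + 72.38 + 1183.7 = 1405.52
Index = 1266.06 / 1405.52 × 100 = 90.0777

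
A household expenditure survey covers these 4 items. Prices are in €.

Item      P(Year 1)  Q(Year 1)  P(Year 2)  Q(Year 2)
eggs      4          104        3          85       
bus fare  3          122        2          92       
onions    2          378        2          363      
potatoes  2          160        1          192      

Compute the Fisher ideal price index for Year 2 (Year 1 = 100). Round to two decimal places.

Laspeyres component (base-period weights):
ΣP(Year 2)Q(Year 1) = 3×104 + 2×122 + 2×378 + 1×160 = 312 + 244 + 756 + 160 = 1472
ΣP(Year 1)Q(Year 1) = 4×104 + 3×122 + 2×378 + 2×160 = 416 + 366 + 756 + 320 = 1858
L = 1472 / 1858 × 100 = 79.2250
Paasche component (current-period weights):
ΣP(Year 2)Q(Year 2) = 3×85 + 2×92 + 2×363 + 1×192 = 255 + 184 + 726 + 192 = 1357
ΣP(Year 1)Q(Year 2) = 4×85 + 3×92 + 2×363 + 2×192 = 340 + 276 + 726 + 384 = 1726
P = 1357 / 1726 × 100 = 78.6211
Fisher = √(L × P) = √(79.2250 × 78.6211) = 78.9225

78.92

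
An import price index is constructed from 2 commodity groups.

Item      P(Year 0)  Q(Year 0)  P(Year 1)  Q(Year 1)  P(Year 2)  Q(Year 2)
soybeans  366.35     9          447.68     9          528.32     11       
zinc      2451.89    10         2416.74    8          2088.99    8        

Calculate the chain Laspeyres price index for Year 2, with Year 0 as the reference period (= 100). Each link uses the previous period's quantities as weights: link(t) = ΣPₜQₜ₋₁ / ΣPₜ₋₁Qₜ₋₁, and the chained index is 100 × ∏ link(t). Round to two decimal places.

93.14

Link Year 0→Year 1:
ΣP(Year 1)Q(Year 0) = 447.68×9 + 2416.74×10 = 4029.12 + 24167.4 = 28196.52
ΣP(Year 0)Q(Year 0) = 366.35×9 + 2451.89×10 = 3297.15 + 24518.9 = 27816.05
link = 28196.52/27816.05 = 1.013678
Link Year 1→Year 2:
ΣP(Year 2)Q(Year 1) = 528.32×9 + 2088.99×8 = 4754.88 + 16711.92 = 21466.8
ΣP(Year 1)Q(Year 1) = 447.68×9 + 2416.74×8 = 4029.12 + 19333.92 = 23363.04
link = 21466.8/23363.04 = 0.918836
Chained index = 100 × 1.013678 × 0.918836 = 93.1404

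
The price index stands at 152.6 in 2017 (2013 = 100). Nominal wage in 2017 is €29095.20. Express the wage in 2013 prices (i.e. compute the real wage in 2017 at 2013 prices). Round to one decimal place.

Real = Nominal ÷ (Index/100) = 29095.20 ÷ (152.6/100)
     = 29095.20 ÷ 1.526 = 19066.3172

19066.3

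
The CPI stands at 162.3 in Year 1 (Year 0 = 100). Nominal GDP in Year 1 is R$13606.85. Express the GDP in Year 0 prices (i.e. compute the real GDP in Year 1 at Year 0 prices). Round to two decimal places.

Real = Nominal ÷ (Index/100) = 13606.85 ÷ (162.3/100)
     = 13606.85 ÷ 1.623 = 8383.7646

8383.76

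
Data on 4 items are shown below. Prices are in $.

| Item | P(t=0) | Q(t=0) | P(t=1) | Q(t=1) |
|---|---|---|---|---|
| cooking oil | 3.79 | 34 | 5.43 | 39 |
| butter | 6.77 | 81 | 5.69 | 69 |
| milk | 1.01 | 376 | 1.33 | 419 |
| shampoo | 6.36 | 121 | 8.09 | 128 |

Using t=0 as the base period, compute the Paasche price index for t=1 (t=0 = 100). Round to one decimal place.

118.6

Paasche price index uses current-period quantities as weights.
ΣP(t=1)·Q(t=1) = 5.43×39 + 5.69×69 + 1.33×419 + 8.09×128 = 211.77 + 392.61 + 557.27 + 1035.52 = 2197.17
ΣP(t=0)·Q(t=1) = 3.79×39 + 6.77×69 + 1.01×419 + 6.36×128 = 147.81 + 467.13 + 423.19 + 814.08 = 1852.21
Index = 2197.17 / 1852.21 × 100 = 118.6242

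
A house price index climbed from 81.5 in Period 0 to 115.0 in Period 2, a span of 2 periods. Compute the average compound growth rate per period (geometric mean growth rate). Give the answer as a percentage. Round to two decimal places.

18.79%

Growth factor = (115.0/81.5)^(1/2) = (1.411043)^(1/2) = 1.187873
Growth rate = 1.187873 − 1 = 0.187873 = 18.7873%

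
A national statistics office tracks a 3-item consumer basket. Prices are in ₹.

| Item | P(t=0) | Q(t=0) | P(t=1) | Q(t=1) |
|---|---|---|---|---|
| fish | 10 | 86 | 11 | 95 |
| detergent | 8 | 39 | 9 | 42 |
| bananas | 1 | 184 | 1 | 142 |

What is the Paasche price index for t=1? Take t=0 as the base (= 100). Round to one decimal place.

Paasche price index uses current-period quantities as weights.
ΣP(t=1)·Q(t=1) = 11×95 + 9×42 + 1×142 = 1045 + 378 + 142 = 1565
ΣP(t=0)·Q(t=1) = 10×95 + 8×42 + 1×142 = 950 + 336 + 142 = 1428
Index = 1565 / 1428 × 100 = 109.5938

109.6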